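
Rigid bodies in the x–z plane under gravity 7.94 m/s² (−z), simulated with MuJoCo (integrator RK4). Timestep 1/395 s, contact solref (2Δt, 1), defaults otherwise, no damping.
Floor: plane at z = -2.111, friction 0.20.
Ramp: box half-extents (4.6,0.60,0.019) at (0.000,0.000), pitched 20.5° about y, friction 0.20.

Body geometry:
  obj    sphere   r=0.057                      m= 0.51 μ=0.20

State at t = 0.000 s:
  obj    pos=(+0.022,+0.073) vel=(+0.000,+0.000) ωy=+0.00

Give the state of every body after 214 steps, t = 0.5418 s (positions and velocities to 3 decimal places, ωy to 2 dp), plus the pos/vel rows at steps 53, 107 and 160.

State at t = 0.5418 s:
  obj    pos=(+0.295,-0.029) vel=(+1.008,-0.377) ωy=+18.87

Key-timestep trajectory:
   step    t(s)  obj.x    obj.z    obj.vx   obj.vz 
     53  0.1342   +0.039  +0.067  +0.250  -0.093
    107  0.2709   +0.090  +0.047  +0.504  -0.188
    160  0.4051   +0.175  +0.016  +0.754  -0.282


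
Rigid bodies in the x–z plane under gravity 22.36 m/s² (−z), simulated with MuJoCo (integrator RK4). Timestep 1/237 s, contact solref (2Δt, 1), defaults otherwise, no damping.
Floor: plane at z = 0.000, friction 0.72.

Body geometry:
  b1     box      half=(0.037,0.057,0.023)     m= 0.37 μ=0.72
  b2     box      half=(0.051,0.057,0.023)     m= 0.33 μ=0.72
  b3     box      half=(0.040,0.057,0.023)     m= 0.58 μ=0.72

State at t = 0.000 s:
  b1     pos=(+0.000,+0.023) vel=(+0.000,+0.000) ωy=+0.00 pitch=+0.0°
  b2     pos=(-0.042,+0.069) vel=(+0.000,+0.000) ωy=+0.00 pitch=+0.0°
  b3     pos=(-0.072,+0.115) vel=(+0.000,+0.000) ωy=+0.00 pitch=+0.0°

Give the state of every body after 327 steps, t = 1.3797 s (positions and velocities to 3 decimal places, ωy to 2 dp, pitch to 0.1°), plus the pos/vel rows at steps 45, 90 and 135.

State at t = 1.3797 s:
  b1     pos=(+0.000,+0.023) vel=(+0.000,+0.000) ωy=+0.00 pitch=+0.0°
  b2     pos=(-0.091,+0.051) vel=(+0.000,+0.000) ωy=+0.00 pitch=-90.0°
  b3     pos=(-0.212,+0.023) vel=(+0.000,+0.000) ωy=+0.00 pitch=+180.0°

Key-timestep trajectory:
   step    t(s)  b1.x    b1.z    b1.vx   b1.vz   b2.x    b2.z    b2.vx   b2.vz   b3.x    b3.z    b3.vx   b3.vz 
     45  0.1899   +0.000  +0.023  +0.000  +0.000   -0.083  +0.054  -0.399  -0.104   -0.156  +0.043  -0.272  +0.177
     90  0.3797   +0.000  +0.023  +0.000  +0.000   -0.104  +0.055  +0.134  -0.025   -0.189  +0.042  -0.352  -0.144
    135  0.5696   +0.000  +0.023  +0.000  +0.000   -0.094  +0.052  -0.019  +0.020   -0.212  +0.023  +0.000  +0.000


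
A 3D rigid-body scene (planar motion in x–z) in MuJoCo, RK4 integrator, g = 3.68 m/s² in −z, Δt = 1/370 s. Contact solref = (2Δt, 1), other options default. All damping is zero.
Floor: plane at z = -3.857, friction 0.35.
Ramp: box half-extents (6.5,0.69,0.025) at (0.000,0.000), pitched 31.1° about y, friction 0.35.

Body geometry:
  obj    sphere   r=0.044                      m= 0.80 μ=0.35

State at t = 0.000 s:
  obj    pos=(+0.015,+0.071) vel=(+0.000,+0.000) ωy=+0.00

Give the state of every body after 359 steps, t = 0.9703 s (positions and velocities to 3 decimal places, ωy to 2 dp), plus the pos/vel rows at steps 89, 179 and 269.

State at t = 0.9703 s:
  obj    pos=(+0.563,-0.259) vel=(+1.128,-0.680) ωy=+29.94

Key-timestep trajectory:
   step    t(s)  obj.x    obj.z    obj.vx   obj.vz 
     89  0.2405   +0.049  +0.051  +0.280  -0.169
    179  0.4838   +0.151  -0.011  +0.562  -0.339
    269  0.7270   +0.323  -0.114  +0.845  -0.510


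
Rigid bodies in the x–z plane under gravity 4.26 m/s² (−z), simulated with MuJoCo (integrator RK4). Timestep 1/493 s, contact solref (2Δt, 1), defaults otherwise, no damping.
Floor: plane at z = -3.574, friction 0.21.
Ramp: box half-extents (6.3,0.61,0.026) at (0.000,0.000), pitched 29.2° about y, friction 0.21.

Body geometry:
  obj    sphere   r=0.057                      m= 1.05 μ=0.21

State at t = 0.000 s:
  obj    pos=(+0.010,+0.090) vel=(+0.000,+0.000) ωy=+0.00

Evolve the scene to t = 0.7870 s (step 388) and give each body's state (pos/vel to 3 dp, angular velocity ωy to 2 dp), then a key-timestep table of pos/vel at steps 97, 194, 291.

State at t = 0.7870 s:
  obj    pos=(+0.411,-0.135) vel=(+1.020,-0.570) ωy=+20.49

Key-timestep trajectory:
   step    t(s)  obj.x    obj.z    obj.vx   obj.vz 
     97  0.1968   +0.035  +0.076  +0.255  -0.143
    194  0.3935   +0.110  +0.033  +0.510  -0.285
    291  0.5903   +0.236  -0.037  +0.765  -0.428


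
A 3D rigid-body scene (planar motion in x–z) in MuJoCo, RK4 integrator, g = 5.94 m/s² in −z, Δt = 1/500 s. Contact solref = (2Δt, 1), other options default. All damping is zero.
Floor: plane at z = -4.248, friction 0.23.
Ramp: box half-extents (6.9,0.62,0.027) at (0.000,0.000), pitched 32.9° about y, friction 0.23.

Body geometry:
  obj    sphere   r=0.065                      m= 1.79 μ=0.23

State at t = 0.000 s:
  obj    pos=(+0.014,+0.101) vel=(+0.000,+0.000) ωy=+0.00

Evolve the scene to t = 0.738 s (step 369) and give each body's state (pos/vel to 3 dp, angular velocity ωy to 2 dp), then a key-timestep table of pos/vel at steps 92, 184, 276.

State at t = 0.738 s:
  obj    pos=(+0.541,-0.240) vel=(+1.428,-0.924) ωy=+26.16

Key-timestep trajectory:
   step    t(s)  obj.x    obj.z    obj.vx   obj.vz 
     92  0.1840   +0.047  +0.079  +0.356  -0.230
    184  0.3680   +0.145  +0.016  +0.712  -0.461
    276  0.5520   +0.309  -0.090  +1.068  -0.691


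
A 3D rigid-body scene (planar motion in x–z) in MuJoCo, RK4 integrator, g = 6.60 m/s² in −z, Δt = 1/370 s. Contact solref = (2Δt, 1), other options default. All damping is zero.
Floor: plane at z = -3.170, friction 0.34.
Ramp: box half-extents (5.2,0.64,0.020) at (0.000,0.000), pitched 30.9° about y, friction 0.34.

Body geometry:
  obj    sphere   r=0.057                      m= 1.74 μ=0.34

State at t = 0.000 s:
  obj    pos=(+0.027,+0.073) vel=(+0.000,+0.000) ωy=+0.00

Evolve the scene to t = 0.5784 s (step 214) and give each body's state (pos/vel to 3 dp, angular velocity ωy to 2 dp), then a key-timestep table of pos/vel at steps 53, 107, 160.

State at t = 0.5784 s:
  obj    pos=(+0.375,-0.135) vel=(+1.202,-0.719) ωy=+24.56

Key-timestep trajectory:
   step    t(s)  obj.x    obj.z    obj.vx   obj.vz 
     53  0.1432   +0.049  +0.061  +0.298  -0.178
    107  0.2892   +0.114  +0.021  +0.601  -0.360
    160  0.4324   +0.222  -0.043  +0.898  -0.538


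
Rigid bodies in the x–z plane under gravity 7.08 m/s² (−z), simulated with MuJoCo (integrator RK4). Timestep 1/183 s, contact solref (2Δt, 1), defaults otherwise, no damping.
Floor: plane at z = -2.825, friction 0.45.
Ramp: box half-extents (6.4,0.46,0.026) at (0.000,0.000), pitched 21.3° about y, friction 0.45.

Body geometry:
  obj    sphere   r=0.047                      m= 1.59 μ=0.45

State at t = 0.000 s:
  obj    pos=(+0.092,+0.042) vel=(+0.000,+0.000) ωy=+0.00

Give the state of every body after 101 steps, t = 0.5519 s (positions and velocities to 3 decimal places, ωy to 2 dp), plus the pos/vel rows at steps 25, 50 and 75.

State at t = 0.5519 s:
  obj    pos=(+0.353,-0.059) vel=(+0.945,-0.368) ωy=+21.56

Key-timestep trajectory:
   step    t(s)  obj.x    obj.z    obj.vx   obj.vz 
     25  0.1366   +0.108  +0.036  +0.234  -0.091
     50  0.2732   +0.156  +0.017  +0.468  -0.182
     75  0.4098   +0.236  -0.014  +0.701  -0.273


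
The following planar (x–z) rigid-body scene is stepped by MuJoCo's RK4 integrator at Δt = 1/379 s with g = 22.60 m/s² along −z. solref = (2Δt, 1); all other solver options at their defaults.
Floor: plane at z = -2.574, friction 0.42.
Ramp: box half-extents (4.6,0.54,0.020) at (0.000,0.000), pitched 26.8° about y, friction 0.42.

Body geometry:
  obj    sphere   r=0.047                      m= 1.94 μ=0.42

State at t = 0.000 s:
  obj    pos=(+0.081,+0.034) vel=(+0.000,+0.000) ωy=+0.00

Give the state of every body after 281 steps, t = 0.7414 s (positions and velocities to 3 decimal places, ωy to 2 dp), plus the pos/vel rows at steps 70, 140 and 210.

State at t = 0.7414 s:
  obj    pos=(+1.867,-0.868) vel=(+4.817,-2.433) ωy=+114.81

Key-timestep trajectory:
   step    t(s)  obj.x    obj.z    obj.vx   obj.vz 
     70  0.1847   +0.192  -0.022  +1.200  -0.606
    140  0.3694   +0.524  -0.190  +2.400  -1.212
    210  0.5541   +1.078  -0.470  +3.600  -1.818


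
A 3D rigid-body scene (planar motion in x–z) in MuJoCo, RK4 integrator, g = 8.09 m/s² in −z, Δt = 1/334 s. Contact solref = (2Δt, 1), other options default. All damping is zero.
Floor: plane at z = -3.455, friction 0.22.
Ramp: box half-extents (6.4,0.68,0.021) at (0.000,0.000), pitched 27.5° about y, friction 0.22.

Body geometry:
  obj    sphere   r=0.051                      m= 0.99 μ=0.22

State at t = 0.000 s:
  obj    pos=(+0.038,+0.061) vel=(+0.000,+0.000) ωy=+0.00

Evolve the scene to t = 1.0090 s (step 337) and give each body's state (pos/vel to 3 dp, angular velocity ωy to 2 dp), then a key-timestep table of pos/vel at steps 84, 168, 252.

State at t = 1.0090 s:
  obj    pos=(+1.243,-0.566) vel=(+2.388,-1.243) ωy=+52.78

Key-timestep trajectory:
   step    t(s)  obj.x    obj.z    obj.vx   obj.vz 
     84  0.2515   +0.113  +0.022  +0.595  -0.310
    168  0.5030   +0.338  -0.095  +1.191  -0.620
    252  0.7545   +0.712  -0.289  +1.786  -0.930


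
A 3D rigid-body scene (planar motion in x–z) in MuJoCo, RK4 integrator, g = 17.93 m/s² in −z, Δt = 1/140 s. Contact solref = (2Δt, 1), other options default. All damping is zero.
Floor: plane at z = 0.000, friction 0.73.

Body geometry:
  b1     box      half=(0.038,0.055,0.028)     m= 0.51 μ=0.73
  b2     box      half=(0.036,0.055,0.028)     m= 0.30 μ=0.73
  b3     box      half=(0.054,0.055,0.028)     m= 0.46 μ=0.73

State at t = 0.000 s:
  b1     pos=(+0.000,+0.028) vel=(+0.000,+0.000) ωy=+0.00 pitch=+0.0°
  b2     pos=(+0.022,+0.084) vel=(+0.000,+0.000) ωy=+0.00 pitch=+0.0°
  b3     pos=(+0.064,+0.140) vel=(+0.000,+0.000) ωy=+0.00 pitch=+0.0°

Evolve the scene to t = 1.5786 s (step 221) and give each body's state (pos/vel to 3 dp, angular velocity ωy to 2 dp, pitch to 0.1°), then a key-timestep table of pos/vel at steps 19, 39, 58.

State at t = 1.5786 s:
  b1     pos=(+0.000,+0.028) vel=(+0.000,+0.000) ωy=+0.00 pitch=+0.0°
  b2     pos=(+0.072,+0.036) vel=(+0.000,+0.000) ωy=+0.00 pitch=+90.0°
  b3     pos=(+0.246,+0.028) vel=(+0.000,+0.000) ωy=+0.00 pitch=+180.0°

Key-timestep trajectory:
   step    t(s)  b1.x    b1.z    b1.vx   b1.vz   b2.x    b2.z    b2.vx   b2.vz   b3.x    b3.z    b3.vx   b3.vz 
     19  0.1357   +0.000  +0.028  -0.002  +0.000   +0.032  +0.088  +0.199  +0.039   +0.091  +0.125  +0.452  -0.336
     39  0.2786   +0.000  +0.028  +0.000  +0.000   +0.079  +0.031  -0.165  +0.021   +0.172  +0.057  +0.432  +0.203
     58  0.4143   +0.000  +0.028  +0.000  +0.000   +0.072  +0.036  +0.000  +0.000   +0.235  +0.039  +0.603  -0.620


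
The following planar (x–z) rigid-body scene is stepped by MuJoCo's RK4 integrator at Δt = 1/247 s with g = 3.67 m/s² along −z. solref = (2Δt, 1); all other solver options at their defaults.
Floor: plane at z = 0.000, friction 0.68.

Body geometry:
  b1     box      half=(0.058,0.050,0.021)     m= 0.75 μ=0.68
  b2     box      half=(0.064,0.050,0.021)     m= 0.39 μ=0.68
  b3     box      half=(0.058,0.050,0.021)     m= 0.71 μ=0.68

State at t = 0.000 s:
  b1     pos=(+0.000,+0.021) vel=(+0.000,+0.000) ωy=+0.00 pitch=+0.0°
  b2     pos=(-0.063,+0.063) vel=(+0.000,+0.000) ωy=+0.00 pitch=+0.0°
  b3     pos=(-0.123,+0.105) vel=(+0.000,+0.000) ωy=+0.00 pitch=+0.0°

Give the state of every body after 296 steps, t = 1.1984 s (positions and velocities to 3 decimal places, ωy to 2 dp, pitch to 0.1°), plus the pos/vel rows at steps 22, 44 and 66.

State at t = 1.1984 s:
  b1     pos=(+0.000,+0.021) vel=(+0.000,+0.000) ωy=+0.00 pitch=+0.0°
  b2     pos=(-0.074,+0.056) vel=(+0.000,+0.000) ωy=+0.00 pitch=-37.6°
  b3     pos=(-0.150,+0.052) vel=(+0.000,+0.000) ωy=+0.00 pitch=-36.8°

Key-timestep trajectory:
   step    t(s)  b1.x    b1.z    b1.vx   b1.vz   b2.x    b2.z    b2.vx   b2.vz   b3.x    b3.z    b3.vx   b3.vz 
     22  0.0891   +0.000  +0.021  +0.000  +0.000   -0.065  +0.062  -0.043  -0.015   -0.128  +0.098  -0.122  -0.153
     44  0.1781   +0.000  +0.021  +0.000  +0.000   -0.071  +0.059  -0.083  -0.065   -0.142  +0.075  -0.168  -0.396
     66  0.2672   +0.000  +0.021  +0.000  +0.000   -0.075  +0.056  +0.027  -0.013   -0.150  +0.052  +0.026  +0.006


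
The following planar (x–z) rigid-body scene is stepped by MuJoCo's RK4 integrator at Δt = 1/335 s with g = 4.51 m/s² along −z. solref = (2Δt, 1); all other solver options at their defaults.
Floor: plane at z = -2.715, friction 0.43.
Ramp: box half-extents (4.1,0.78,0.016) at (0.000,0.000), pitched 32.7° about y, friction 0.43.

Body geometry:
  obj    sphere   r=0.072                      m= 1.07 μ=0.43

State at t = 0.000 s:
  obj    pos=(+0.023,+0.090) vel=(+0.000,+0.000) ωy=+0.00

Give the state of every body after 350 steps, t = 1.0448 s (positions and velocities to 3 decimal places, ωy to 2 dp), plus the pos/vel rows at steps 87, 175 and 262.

State at t = 1.0448 s:
  obj    pos=(+0.822,-0.423) vel=(+1.530,-0.982) ωy=+25.25

Key-timestep trajectory:
   step    t(s)  obj.x    obj.z    obj.vx   obj.vz 
     87  0.2597   +0.072  +0.058  +0.380  -0.244
    175  0.5224   +0.223  -0.038  +0.765  -0.491
    262  0.7821   +0.471  -0.198  +1.145  -0.735


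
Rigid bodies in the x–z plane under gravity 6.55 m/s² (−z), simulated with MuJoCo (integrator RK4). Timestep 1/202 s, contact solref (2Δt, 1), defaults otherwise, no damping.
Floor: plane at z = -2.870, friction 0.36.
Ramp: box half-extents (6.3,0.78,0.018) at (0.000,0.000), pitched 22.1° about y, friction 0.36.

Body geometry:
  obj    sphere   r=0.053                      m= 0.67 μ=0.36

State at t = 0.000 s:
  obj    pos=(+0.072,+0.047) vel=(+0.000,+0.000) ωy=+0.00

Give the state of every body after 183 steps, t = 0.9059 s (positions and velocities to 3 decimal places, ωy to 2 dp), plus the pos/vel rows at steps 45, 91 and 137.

State at t = 0.9059 s:
  obj    pos=(+0.741,-0.224) vel=(+1.478,-0.600) ωy=+30.08

Key-timestep trajectory:
   step    t(s)  obj.x    obj.z    obj.vx   obj.vz 
     45  0.2228   +0.113  +0.031  +0.363  -0.148
     91  0.4505   +0.238  -0.020  +0.735  -0.298
    137  0.6782   +0.447  -0.105  +1.106  -0.449


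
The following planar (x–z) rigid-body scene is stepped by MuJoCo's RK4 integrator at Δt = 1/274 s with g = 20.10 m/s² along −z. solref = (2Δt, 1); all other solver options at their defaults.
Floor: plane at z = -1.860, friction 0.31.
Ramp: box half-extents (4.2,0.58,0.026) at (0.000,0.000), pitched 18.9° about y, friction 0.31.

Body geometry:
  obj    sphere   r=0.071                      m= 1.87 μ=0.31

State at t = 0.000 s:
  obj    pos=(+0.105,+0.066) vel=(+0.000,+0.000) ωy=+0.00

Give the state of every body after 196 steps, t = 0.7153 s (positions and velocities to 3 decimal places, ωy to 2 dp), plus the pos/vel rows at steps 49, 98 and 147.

State at t = 0.7153 s:
  obj    pos=(+1.231,-0.319) vel=(+3.147,-1.078) ωy=+46.85

Key-timestep trajectory:
   step    t(s)  obj.x    obj.z    obj.vx   obj.vz 
     49  0.1788   +0.176  +0.042  +0.787  -0.269
     98  0.3577   +0.387  -0.030  +1.574  -0.539
    147  0.5365   +0.738  -0.150  +2.361  -0.808


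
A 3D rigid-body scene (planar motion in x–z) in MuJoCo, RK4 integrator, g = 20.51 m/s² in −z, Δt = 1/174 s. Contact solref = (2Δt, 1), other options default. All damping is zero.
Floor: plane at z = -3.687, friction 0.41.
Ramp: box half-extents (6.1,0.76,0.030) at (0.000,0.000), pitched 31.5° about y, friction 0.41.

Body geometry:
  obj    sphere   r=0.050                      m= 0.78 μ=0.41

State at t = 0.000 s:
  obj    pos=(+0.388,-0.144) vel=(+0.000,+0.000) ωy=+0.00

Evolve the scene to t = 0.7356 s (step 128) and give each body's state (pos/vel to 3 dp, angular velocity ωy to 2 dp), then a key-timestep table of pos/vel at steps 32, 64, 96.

State at t = 0.7356 s:
  obj    pos=(+2.154,-1.226) vel=(+4.801,-2.942) ωy=+112.60

Key-timestep trajectory:
   step    t(s)  obj.x    obj.z    obj.vx   obj.vz 
     32  0.1839   +0.498  -0.212  +1.201  -0.736
     64  0.3678   +0.830  -0.415  +2.401  -1.471
     96  0.5517   +1.382  -0.753  +3.601  -2.207


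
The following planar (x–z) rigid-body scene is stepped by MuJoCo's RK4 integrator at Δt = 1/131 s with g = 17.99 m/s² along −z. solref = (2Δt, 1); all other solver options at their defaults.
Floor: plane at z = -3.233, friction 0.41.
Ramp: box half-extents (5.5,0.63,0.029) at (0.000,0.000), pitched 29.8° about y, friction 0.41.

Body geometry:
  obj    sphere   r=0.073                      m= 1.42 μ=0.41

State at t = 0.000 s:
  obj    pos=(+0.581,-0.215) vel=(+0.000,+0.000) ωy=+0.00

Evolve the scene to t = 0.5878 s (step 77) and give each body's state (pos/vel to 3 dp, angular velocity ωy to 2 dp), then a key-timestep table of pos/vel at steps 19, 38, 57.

State at t = 0.5878 s:
  obj    pos=(+1.538,-0.764) vel=(+3.257,-1.865) ωy=+51.40

Key-timestep trajectory:
   step    t(s)  obj.x    obj.z    obj.vx   obj.vz 
     19  0.1450   +0.639  -0.249  +0.804  -0.460
     38  0.2901   +0.814  -0.349  +1.608  -0.921
     57  0.4351   +1.106  -0.516  +2.411  -1.381


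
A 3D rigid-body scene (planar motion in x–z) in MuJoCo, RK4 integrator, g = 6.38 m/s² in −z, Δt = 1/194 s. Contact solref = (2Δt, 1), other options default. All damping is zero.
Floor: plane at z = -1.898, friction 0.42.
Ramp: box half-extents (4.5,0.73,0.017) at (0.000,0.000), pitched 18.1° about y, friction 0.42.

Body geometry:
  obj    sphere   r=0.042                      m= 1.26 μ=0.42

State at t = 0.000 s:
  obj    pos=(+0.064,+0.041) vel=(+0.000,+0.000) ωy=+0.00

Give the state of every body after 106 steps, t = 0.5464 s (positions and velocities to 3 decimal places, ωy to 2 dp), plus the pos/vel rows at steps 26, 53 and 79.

State at t = 0.5464 s:
  obj    pos=(+0.265,-0.025) vel=(+0.735,-0.240) ωy=+18.41

Key-timestep trajectory:
   step    t(s)  obj.x    obj.z    obj.vx   obj.vz 
     26  0.1340   +0.076  +0.037  +0.180  -0.059
     53  0.2732   +0.114  +0.025  +0.368  -0.120
     79  0.4072   +0.176  +0.005  +0.548  -0.179


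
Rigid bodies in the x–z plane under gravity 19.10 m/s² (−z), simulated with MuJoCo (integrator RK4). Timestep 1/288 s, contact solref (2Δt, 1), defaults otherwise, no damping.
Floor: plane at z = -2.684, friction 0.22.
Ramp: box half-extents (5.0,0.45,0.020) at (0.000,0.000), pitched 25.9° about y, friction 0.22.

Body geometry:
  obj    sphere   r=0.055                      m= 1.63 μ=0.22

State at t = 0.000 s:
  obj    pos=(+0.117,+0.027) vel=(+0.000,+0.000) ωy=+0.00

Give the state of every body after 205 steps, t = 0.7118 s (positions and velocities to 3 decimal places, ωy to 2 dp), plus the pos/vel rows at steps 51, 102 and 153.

State at t = 0.7118 s:
  obj    pos=(+1.475,-0.633) vel=(+3.816,-1.853) ωy=+77.11

Key-timestep trajectory:
   step    t(s)  obj.x    obj.z    obj.vx   obj.vz 
     51  0.1771   +0.201  -0.014  +0.950  -0.461
    102  0.3542   +0.453  -0.137  +1.899  -0.922
    153  0.5312   +0.874  -0.341  +2.848  -1.383


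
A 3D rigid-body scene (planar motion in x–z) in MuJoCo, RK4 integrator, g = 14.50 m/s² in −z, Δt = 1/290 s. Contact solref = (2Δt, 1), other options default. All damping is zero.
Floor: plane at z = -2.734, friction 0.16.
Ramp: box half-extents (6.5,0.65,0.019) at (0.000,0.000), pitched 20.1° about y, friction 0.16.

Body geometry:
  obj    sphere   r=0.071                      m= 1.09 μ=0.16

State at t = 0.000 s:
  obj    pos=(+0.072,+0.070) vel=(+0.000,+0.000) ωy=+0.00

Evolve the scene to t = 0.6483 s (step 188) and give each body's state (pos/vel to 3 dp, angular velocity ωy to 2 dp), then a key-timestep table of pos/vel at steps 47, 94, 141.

State at t = 0.6483 s:
  obj    pos=(+0.774,-0.188) vel=(+2.167,-0.793) ωy=+32.49

Key-timestep trajectory:
   step    t(s)  obj.x    obj.z    obj.vx   obj.vz 
     47  0.1621   +0.116  +0.053  +0.542  -0.198
     94  0.3241   +0.248  +0.005  +1.084  -0.397
    141  0.4862   +0.467  -0.075  +1.625  -0.595


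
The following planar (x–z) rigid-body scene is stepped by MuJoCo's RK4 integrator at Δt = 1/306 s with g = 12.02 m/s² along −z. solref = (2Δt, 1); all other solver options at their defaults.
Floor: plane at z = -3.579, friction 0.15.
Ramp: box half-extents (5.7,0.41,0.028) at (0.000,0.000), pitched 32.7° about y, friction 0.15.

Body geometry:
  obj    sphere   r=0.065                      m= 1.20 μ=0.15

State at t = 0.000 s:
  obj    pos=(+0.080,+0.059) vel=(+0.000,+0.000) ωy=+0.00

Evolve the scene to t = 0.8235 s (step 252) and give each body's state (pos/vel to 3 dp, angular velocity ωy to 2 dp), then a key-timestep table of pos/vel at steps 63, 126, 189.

State at t = 0.8235 s:
  obj    pos=(+1.500,-0.853) vel=(+3.450,-2.211) ωy=+48.06

Key-timestep trajectory:
   step    t(s)  obj.x    obj.z    obj.vx   obj.vz 
     63  0.2059   +0.169  +0.002  +0.865  -0.547
    126  0.4118   +0.435  -0.169  +1.732  -1.091
    189  0.6176   +0.879  -0.454  +2.591  -1.652


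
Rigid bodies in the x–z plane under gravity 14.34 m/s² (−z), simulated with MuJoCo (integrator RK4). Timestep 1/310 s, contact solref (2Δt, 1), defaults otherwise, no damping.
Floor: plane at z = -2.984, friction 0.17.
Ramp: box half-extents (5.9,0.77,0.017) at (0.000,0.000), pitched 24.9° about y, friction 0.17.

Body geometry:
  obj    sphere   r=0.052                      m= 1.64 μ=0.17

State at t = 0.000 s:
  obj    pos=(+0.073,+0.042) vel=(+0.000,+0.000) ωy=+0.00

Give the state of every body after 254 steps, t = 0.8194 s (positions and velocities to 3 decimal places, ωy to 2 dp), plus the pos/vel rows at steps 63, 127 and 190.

State at t = 0.8194 s:
  obj    pos=(+1.386,-0.567) vel=(+3.205,-1.488) ωy=+67.94

Key-timestep trajectory:
   step    t(s)  obj.x    obj.z    obj.vx   obj.vz 
     63  0.2032   +0.154  +0.005  +0.795  -0.369
    127  0.4097   +0.401  -0.110  +1.603  -0.744
    190  0.6129   +0.808  -0.299  +2.398  -1.113


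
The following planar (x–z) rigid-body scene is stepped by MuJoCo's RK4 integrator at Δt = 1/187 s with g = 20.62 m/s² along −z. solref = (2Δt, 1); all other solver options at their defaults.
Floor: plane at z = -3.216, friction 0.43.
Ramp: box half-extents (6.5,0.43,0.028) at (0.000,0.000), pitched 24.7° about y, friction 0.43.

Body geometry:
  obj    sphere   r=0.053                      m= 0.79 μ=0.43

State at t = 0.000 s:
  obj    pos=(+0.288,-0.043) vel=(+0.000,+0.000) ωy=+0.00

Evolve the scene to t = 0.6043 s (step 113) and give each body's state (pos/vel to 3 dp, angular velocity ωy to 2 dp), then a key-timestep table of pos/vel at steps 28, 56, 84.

State at t = 0.6043 s:
  obj    pos=(+1.309,-0.513) vel=(+3.379,-1.554) ωy=+70.15

Key-timestep trajectory:
   step    t(s)  obj.x    obj.z    obj.vx   obj.vz 
     28  0.1497   +0.351  -0.072  +0.837  -0.385
     56  0.2995   +0.539  -0.159  +1.674  -0.770
     84  0.4492   +0.852  -0.303  +2.512  -1.155


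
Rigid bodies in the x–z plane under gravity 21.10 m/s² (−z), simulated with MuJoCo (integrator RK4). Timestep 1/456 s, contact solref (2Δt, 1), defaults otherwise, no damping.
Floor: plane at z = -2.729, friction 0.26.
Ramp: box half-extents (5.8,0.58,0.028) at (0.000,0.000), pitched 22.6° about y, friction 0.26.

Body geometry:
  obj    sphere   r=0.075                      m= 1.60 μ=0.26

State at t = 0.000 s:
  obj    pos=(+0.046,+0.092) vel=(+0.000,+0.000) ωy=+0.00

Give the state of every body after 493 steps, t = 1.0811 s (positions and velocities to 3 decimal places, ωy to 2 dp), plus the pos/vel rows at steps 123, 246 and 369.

State at t = 1.0811 s:
  obj    pos=(+3.171,-1.209) vel=(+5.781,-2.406) ωy=+83.49

Key-timestep trajectory:
   step    t(s)  obj.x    obj.z    obj.vx   obj.vz 
    123  0.2697   +0.241  +0.011  +1.442  -0.600
    246  0.5395   +0.824  -0.232  +2.885  -1.201
    369  0.8092   +1.797  -0.636  +4.327  -1.801


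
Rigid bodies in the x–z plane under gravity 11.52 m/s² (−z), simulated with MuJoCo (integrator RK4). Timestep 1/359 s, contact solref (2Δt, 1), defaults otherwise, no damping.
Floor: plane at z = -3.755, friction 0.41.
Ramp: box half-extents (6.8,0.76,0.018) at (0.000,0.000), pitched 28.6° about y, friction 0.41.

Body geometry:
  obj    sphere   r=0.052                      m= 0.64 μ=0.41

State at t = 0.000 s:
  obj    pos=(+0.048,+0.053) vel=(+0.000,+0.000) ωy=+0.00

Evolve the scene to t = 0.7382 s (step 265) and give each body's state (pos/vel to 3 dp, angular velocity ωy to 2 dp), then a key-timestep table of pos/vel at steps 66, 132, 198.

State at t = 0.7382 s:
  obj    pos=(+0.990,-0.460) vel=(+2.553,-1.392) ωy=+55.91

Key-timestep trajectory:
   step    t(s)  obj.x    obj.z    obj.vx   obj.vz 
     66  0.1838   +0.107  +0.022  +0.636  -0.347
    132  0.3677   +0.282  -0.074  +1.272  -0.693
    198  0.5515   +0.574  -0.233  +1.907  -1.040


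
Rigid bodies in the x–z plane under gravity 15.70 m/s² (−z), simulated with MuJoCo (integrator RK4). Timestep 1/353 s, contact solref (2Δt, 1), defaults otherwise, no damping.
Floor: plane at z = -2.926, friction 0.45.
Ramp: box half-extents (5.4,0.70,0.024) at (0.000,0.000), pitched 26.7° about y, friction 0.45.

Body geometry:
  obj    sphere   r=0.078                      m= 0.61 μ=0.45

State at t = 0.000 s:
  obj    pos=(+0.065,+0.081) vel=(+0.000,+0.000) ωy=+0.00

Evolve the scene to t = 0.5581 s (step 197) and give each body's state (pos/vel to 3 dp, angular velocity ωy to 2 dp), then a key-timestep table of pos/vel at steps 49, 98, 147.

State at t = 0.5581 s:
  obj    pos=(+0.766,-0.271) vel=(+2.512,-1.264) ωy=+36.04

Key-timestep trajectory:
   step    t(s)  obj.x    obj.z    obj.vx   obj.vz 
     49  0.1388   +0.109  +0.060  +0.625  -0.314
     98  0.2776   +0.239  -0.006  +1.250  -0.629
    147  0.4164   +0.456  -0.115  +1.875  -0.943


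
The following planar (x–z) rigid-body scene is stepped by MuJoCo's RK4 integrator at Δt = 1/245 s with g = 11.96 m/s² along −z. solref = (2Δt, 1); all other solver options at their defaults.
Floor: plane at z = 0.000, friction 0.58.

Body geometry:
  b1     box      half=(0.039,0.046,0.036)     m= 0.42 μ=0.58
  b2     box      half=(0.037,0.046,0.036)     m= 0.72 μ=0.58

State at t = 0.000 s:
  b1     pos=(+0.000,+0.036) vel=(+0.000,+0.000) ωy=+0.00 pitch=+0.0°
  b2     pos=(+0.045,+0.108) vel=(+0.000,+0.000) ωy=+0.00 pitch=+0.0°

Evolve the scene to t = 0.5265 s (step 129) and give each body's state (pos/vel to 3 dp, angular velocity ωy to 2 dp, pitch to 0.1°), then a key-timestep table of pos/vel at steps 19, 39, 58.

State at t = 0.5265 s:
  b1     pos=(+0.000,+0.036) vel=(+0.000,+0.000) ωy=+0.00 pitch=+0.0°
  b2     pos=(+0.087,+0.037) vel=(+0.000,+0.000) ωy=+0.00 pitch=+90.0°

Key-timestep trajectory:
   step    t(s)  b1.x    b1.z    b1.vx   b1.vz   b2.x    b2.z    b2.vx   b2.vz 
     19  0.0776   +0.000  +0.036  +0.000  +0.000   +0.049  +0.107  +0.106  -0.029
     39  0.1592   +0.000  +0.036  +0.000  +0.000   +0.064  +0.098  +0.276  -0.256
     58  0.2367   +0.000  +0.036  +0.000  +0.000   +0.087  +0.048  +0.295  -1.102


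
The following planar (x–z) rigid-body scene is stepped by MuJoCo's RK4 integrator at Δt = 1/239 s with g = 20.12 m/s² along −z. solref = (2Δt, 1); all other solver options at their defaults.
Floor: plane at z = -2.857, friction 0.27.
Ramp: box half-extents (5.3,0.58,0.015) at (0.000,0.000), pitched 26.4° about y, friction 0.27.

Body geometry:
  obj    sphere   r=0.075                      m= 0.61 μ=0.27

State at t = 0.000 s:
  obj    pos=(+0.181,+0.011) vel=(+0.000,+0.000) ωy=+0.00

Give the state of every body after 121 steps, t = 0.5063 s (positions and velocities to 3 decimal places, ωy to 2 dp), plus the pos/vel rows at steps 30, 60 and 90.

State at t = 0.5063 s:
  obj    pos=(+0.915,-0.354) vel=(+2.898,-1.439) ωy=+43.12

Key-timestep trajectory:
   step    t(s)  obj.x    obj.z    obj.vx   obj.vz 
     30  0.1255   +0.226  -0.012  +0.719  -0.357
     60  0.2510   +0.361  -0.079  +1.437  -0.713
     90  0.3766   +0.587  -0.191  +2.156  -1.070


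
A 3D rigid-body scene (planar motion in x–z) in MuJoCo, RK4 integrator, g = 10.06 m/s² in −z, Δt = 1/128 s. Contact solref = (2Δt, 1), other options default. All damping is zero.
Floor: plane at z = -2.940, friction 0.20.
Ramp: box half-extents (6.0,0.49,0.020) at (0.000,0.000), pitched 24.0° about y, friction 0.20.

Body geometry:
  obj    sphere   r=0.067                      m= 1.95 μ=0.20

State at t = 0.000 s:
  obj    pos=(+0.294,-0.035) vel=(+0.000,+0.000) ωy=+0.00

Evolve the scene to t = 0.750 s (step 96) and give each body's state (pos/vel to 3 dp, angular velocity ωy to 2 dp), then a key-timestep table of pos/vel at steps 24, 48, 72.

State at t = 0.750 s:
  obj    pos=(+1.045,-0.370) vel=(+2.003,-0.892) ωy=+32.70

Key-timestep trajectory:
   step    t(s)  obj.x    obj.z    obj.vx   obj.vz 
     24  0.1875   +0.341  -0.057  +0.501  -0.223
     48  0.3750   +0.482  -0.119  +1.001  -0.446
     72  0.5625   +0.716  -0.224  +1.502  -0.669


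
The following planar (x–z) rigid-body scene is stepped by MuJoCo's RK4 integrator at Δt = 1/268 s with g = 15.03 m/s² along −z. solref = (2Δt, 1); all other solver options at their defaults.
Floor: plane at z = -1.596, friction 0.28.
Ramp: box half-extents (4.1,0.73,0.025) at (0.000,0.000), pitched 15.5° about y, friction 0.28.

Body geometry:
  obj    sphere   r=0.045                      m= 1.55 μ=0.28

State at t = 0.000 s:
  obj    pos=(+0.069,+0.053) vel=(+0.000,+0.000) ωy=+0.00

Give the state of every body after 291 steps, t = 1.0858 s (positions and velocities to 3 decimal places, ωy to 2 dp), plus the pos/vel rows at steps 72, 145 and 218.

State at t = 1.0858 s:
  obj    pos=(+1.699,-0.399) vel=(+3.002,-0.833) ωy=+69.22

Key-timestep trajectory:
   step    t(s)  obj.x    obj.z    obj.vx   obj.vz 
     72  0.2687   +0.169  +0.026  +0.743  -0.206
    145  0.5410   +0.474  -0.059  +1.496  -0.415
    218  0.8134   +0.984  -0.200  +2.249  -0.624


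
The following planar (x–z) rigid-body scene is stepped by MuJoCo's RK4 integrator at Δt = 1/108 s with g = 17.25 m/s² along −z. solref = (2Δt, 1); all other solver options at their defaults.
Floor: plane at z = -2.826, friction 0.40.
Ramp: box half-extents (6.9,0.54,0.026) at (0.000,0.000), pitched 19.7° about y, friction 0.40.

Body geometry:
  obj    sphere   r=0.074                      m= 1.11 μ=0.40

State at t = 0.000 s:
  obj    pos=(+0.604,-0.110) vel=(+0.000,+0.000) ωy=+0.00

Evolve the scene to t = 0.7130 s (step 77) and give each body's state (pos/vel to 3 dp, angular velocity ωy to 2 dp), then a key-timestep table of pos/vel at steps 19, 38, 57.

State at t = 0.7130 s:
  obj    pos=(+1.598,-0.466) vel=(+2.788,-0.998) ωy=+40.00

Key-timestep trajectory:
   step    t(s)  obj.x    obj.z    obj.vx   obj.vz 
     19  0.1759   +0.665  -0.132  +0.688  -0.246
     38  0.3519   +0.846  -0.197  +1.376  -0.493
     57  0.5278   +1.149  -0.305  +2.064  -0.739


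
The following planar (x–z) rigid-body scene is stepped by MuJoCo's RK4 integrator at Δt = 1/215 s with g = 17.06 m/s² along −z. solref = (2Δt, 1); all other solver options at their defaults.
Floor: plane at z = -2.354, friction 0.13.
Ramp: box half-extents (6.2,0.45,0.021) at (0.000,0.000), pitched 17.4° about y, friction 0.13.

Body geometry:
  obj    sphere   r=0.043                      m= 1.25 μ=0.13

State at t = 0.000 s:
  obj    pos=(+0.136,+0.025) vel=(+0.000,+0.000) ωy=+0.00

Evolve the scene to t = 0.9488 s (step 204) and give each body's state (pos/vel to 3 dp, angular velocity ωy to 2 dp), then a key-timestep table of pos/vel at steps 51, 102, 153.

State at t = 0.9488 s:
  obj    pos=(+1.701,-0.466) vel=(+3.299,-1.034) ωy=+80.39

Key-timestep trajectory:
   step    t(s)  obj.x    obj.z    obj.vx   obj.vz 
     51  0.2372   +0.234  -0.006  +0.825  -0.259
    102  0.4744   +0.527  -0.098  +1.650  -0.517
    153  0.7116   +1.016  -0.251  +2.475  -0.776


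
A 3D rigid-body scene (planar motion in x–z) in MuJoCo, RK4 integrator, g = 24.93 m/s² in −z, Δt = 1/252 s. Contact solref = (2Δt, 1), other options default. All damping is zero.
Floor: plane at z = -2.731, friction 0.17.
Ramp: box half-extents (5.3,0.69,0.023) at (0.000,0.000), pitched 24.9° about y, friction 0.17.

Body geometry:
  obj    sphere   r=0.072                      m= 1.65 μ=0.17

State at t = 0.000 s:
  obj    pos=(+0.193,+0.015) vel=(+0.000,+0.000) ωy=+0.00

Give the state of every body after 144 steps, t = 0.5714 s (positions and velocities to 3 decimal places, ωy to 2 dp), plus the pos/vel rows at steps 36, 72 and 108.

State at t = 0.5714 s:
  obj    pos=(+1.304,-0.500) vel=(+3.887,-1.804) ωy=+59.48

Key-timestep trajectory:
   step    t(s)  obj.x    obj.z    obj.vx   obj.vz 
     36  0.1429   +0.263  -0.017  +0.972  -0.451
     72  0.2857   +0.471  -0.114  +1.944  -0.902
    108  0.4286   +0.818  -0.275  +2.915  -1.353


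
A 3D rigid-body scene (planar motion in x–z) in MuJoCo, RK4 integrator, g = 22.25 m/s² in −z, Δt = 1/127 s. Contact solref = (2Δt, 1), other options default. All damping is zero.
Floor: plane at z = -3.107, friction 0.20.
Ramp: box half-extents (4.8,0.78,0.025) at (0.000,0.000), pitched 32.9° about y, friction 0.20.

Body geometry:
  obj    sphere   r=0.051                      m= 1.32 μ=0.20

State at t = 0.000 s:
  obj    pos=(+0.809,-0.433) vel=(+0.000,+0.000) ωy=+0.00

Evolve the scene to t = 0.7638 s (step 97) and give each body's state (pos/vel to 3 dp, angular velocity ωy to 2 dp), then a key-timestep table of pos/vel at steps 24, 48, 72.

State at t = 0.7638 s:
  obj    pos=(+2.924,-1.801) vel=(+5.537,-3.582) ωy=+129.20

Key-timestep trajectory:
   step    t(s)  obj.x    obj.z    obj.vx   obj.vz 
     24  0.1890   +0.939  -0.517  +1.371  -0.887
     48  0.3780   +1.327  -0.768  +2.741  -1.773
     72  0.5669   +1.975  -1.187  +4.110  -2.659


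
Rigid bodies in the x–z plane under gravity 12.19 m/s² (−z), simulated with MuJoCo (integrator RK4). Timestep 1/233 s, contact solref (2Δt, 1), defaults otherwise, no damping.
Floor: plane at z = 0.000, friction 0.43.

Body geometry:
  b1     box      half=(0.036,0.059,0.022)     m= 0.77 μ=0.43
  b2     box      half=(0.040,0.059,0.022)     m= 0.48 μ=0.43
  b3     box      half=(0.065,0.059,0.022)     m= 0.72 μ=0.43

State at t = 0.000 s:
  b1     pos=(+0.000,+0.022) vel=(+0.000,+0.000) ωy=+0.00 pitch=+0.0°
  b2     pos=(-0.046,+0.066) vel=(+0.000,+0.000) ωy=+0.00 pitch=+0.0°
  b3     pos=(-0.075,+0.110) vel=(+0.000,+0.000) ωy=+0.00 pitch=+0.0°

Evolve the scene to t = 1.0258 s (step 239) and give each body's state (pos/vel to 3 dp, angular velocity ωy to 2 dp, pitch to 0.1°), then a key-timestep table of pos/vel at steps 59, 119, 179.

State at t = 1.0258 s:
  b1     pos=(+0.001,+0.022) vel=(+0.000,+0.000) ωy=+0.00 pitch=+0.0°
  b2     pos=(-0.062,+0.045) vel=(+0.000,+0.000) ωy=+0.01 pitch=-53.5°
  b3     pos=(-0.114,+0.062) vel=(+0.000,+0.000) ωy=+0.01 pitch=-46.1°

Key-timestep trajectory:
   step    t(s)  b1.x    b1.z    b1.vx   b1.vz   b2.x    b2.z    b2.vx   b2.vz   b3.x    b3.z    b3.vx   b3.vz 
     59  0.2532   +0.000  +0.022  +0.000  +0.000   -0.070  +0.045  +0.003  +0.000   -0.121  +0.065  +0.001  +0.000
    119  0.5107   +0.000  +0.022  +0.000  +0.000   -0.062  +0.045  +0.000  +0.000   -0.114  +0.062  +0.000  +0.000
    179  0.7682   +0.001  +0.022  +0.000  +0.000   -0.062  +0.045  +0.000  +0.000   -0.114  +0.062  +0.000  +0.000


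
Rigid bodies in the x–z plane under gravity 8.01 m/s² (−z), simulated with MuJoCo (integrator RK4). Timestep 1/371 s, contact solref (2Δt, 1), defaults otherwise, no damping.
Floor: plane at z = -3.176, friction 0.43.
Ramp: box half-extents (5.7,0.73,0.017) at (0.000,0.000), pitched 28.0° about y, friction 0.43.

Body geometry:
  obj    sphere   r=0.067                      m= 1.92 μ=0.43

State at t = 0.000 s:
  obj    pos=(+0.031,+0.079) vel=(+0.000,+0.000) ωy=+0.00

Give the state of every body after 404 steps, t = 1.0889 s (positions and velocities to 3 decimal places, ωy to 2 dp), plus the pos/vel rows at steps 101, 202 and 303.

State at t = 1.0889 s:
  obj    pos=(+1.437,-0.669) vel=(+2.583,-1.373) ωy=+43.65

Key-timestep trajectory:
   step    t(s)  obj.x    obj.z    obj.vx   obj.vz 
    101  0.2722   +0.119  +0.032  +0.646  -0.343
    202  0.5445   +0.382  -0.108  +1.291  -0.687
    303  0.8167   +0.822  -0.342  +1.937  -1.030


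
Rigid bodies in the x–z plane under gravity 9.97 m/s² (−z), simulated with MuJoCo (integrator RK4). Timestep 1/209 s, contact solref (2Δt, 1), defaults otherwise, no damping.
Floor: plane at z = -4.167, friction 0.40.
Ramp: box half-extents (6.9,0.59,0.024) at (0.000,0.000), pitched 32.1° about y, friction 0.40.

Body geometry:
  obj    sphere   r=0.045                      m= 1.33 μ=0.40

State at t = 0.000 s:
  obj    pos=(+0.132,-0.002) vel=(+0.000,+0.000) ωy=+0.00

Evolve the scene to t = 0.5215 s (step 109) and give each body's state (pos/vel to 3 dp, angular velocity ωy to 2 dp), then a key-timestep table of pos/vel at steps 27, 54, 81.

State at t = 0.5215 s:
  obj    pos=(+0.568,-0.275) vel=(+1.672,-1.049) ωy=+43.84

Key-timestep trajectory:
   step    t(s)  obj.x    obj.z    obj.vx   obj.vz 
     27  0.1292   +0.159  -0.018  +0.414  -0.260
     54  0.2584   +0.239  -0.069  +0.828  -0.520
     81  0.3876   +0.373  -0.153  +1.242  -0.779


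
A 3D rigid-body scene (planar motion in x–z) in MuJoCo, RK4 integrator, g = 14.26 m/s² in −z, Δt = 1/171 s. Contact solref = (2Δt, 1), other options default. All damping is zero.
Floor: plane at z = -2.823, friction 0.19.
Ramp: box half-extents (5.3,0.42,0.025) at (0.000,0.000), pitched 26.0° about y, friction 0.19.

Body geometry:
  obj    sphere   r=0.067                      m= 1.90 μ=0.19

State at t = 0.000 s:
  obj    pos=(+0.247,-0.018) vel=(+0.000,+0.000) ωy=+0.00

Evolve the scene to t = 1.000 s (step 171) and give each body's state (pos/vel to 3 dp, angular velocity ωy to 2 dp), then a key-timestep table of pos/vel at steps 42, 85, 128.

State at t = 1.000 s:
  obj    pos=(+2.254,-0.997) vel=(+4.014,-1.958) ωy=+66.62

Key-timestep trajectory:
   step    t(s)  obj.x    obj.z    obj.vx   obj.vz 
     42  0.2456   +0.368  -0.077  +0.986  -0.481
     85  0.4971   +0.743  -0.260  +1.995  -0.973
    128  0.7485   +1.372  -0.567  +3.004  -1.465


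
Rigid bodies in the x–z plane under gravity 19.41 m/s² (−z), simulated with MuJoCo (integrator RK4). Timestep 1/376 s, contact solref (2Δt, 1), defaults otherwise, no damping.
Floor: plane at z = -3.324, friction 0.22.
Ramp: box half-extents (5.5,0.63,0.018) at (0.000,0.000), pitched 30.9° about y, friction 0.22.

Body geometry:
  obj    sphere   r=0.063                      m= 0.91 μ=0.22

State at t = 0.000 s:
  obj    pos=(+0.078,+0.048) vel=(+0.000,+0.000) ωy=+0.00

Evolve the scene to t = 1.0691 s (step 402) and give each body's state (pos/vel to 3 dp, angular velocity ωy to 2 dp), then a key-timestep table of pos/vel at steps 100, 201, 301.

State at t = 1.0691 s:
  obj    pos=(+3.570,-2.042) vel=(+6.532,-3.909) ωy=+120.81

Key-timestep trajectory:
   step    t(s)  obj.x    obj.z    obj.vx   obj.vz 
    100  0.2660   +0.294  -0.082  +1.625  -0.973
    201  0.5346   +0.951  -0.475  +3.266  -1.955
    301  0.8005   +2.036  -1.124  +4.891  -2.927


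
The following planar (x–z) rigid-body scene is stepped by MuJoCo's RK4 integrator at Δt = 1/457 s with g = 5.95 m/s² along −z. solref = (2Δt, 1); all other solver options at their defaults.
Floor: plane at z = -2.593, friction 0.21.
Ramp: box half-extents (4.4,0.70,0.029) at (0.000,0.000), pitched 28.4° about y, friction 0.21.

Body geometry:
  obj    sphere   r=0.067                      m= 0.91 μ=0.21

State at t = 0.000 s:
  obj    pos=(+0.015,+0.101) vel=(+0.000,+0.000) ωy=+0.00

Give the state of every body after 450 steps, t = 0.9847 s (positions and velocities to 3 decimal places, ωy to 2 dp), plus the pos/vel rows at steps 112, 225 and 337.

State at t = 0.9847 s:
  obj    pos=(+0.877,-0.365) vel=(+1.751,-0.947) ωy=+29.70

Key-timestep trajectory:
   step    t(s)  obj.x    obj.z    obj.vx   obj.vz 
    112  0.2451   +0.068  +0.072  +0.436  -0.236
    225  0.4923   +0.231  -0.016  +0.876  -0.473
    337  0.7374   +0.499  -0.160  +1.311  -0.709
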